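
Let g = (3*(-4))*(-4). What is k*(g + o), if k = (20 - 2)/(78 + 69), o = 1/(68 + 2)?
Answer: 10083/1715 ≈ 5.8793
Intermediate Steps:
o = 1/70 ≈ 0.014286
g = 48 (g = -12*(-4) = 48)
k = 6/49 (k = 18/147 = 18*(1/147) = 6/49 ≈ 0.12245)
k*(g + o) = 6*(48 + 1/70)/49 = (6/49)*(3361/70) = 10083/1715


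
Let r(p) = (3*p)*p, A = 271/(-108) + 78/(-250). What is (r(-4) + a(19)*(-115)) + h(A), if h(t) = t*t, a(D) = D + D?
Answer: -786233880431/182250000 ≈ -4314.0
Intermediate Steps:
A = -38087/13500 (A = 271*(-1/108) + 78*(-1/250) = -271/108 - 39/125 = -38087/13500 ≈ -2.8213)
a(D) = 2*D
r(p) = 3*p²
h(t) = t²
(r(-4) + a(19)*(-115)) + h(A) = (3*(-4)² + (2*19)*(-115)) + (-38087/13500)² = (3*16 + 38*(-115)) + 1450619569/182250000 = (48 - 4370) + 1450619569/182250000 = -4322 + 1450619569/182250000 = -786233880431/182250000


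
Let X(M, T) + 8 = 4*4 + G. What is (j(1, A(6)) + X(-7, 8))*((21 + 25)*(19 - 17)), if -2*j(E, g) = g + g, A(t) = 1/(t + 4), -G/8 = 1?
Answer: -46/5 ≈ -9.2000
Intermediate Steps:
G = -8 (G = -8*1 = -8)
A(t) = 1/(4 + t)
j(E, g) = -g (j(E, g) = -(g + g)/2 = -g)
X(M, T) = 0 (X(M, T) = -8 + (4*4 - 8) = -8 + (16 - 8) = -8 + 8 = 0)
(j(1, A(6)) + X(-7, 8))*((21 + 25)*(19 - 17)) = (-1/(4 + 6) + 0)*((21 + 25)*(19 - 17)) = (-1/10 + 0)*(46*2) = (-1*⅒ + 0)*92 = (-⅒ + 0)*92 = -⅒*92 = -46/5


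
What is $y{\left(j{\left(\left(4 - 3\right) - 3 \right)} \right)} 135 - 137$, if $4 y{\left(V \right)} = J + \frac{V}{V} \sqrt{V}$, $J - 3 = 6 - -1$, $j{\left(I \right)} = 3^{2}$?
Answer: $\frac{1207}{4} \approx 301.75$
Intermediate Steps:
$j{\left(I \right)} = 9$
$J = 10$ ($J = 3 + \left(6 - -1\right) = 3 + \left(6 + 1\right) = 3 + 7 = 10$)
$y{\left(V \right)} = \frac{5}{2} + \frac{\sqrt{V}}{4}$ ($y{\left(V \right)} = \frac{10 + \frac{V}{V} \sqrt{V}}{4} = \frac{10 + 1 \sqrt{V}}{4} = \frac{10 + \sqrt{V}}{4} = \frac{5}{2} + \frac{\sqrt{V}}{4}$)
$y{\left(j{\left(\left(4 - 3\right) - 3 \right)} \right)} 135 - 137 = \left(\frac{5}{2} + \frac{\sqrt{9}}{4}\right) 135 - 137 = \left(\frac{5}{2} + \frac{1}{4} \cdot 3\right) 135 - 137 = \left(\frac{5}{2} + \frac{3}{4}\right) 135 - 137 = \frac{13}{4} \cdot 135 - 137 = \frac{1755}{4} - 137 = \frac{1207}{4}$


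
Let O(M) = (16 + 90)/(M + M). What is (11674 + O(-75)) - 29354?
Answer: -1326053/75 ≈ -17681.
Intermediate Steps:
O(M) = 53/M (O(M) = 106/((2*M)) = 106*(1/(2*M)) = 53/M)
(11674 + O(-75)) - 29354 = (11674 + 53/(-75)) - 29354 = (11674 + 53*(-1/75)) - 29354 = (11674 - 53/75) - 29354 = 875497/75 - 29354 = -1326053/75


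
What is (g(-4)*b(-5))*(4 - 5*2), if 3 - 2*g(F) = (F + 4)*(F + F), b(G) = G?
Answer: 45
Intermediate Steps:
g(F) = 3/2 - F*(4 + F) (g(F) = 3/2 - (F + 4)*(F + F)/2 = 3/2 - (4 + F)*2*F/2 = 3/2 - F*(4 + F))
(g(-4)*b(-5))*(4 - 5*2) = ((3/2 - 1*(-4)² - 4*(-4))*(-5))*(4 - 5*2) = ((3/2 - 1*16 + 16)*(-5))*(4 - 10) = ((3/2 - 16 + 16)*(-5))*(-6) = ((3/2)*(-5))*(-6) = -15/2*(-6) = 45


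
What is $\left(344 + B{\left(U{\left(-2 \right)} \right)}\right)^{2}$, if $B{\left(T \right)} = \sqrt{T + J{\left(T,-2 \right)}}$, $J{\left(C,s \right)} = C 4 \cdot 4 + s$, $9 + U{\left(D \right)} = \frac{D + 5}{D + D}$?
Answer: $\frac{\left(688 + i \sqrt{671}\right)^{2}}{4} \approx 1.1817 \cdot 10^{5} + 8910.9 i$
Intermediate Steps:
$U{\left(D \right)} = -9 + \frac{5 + D}{2 D}$ ($U{\left(D \right)} = -9 + \frac{D + 5}{D + D} = -9 + \frac{5 + D}{2 D}$)
$J{\left(C,s \right)} = s + 16 C$ ($J{\left(C,s \right)} = 4 C 4 + s = 16 C + s = s + 16 C$)
$B{\left(T \right)} = \sqrt{-2 + 17 T}$ ($B{\left(T \right)} = \sqrt{T + \left(-2 + 16 T\right)} = \sqrt{-2 + 17 T}$)
$\left(344 + B{\left(U{\left(-2 \right)} \right)}\right)^{2} = \left(344 + \sqrt{-2 + 17 \frac{5 - -34}{2 \left(-2\right)}}\right)^{2} = \left(344 + \sqrt{-2 + 17 \cdot \frac{1}{2} \left(- \frac{1}{2}\right) \left(5 + 34\right)}\right)^{2} = \left(344 + \sqrt{-2 + 17 \cdot \frac{1}{2} \left(- \frac{1}{2}\right) 39}\right)^{2} = \left(344 + \sqrt{-2 + 17 \left(- \frac{39}{4}\right)}\right)^{2} = \left(344 + \sqrt{-2 - \frac{663}{4}}\right)^{2} = \left(344 + \sqrt{- \frac{671}{4}}\right)^{2} = \left(344 + \frac{i \sqrt{671}}{2}\right)^{2}$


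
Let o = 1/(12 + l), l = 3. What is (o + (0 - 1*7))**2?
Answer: 10816/225 ≈ 48.071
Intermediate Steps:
o = 1/15 (o = 1/(12 + 3) = 1/15 ≈ 0.066667)
(o + (0 - 1*7))**2 = (1/15 + (0 - 1*7))**2 = (1/15 + (0 - 7))**2 = (1/15 - 7)**2 = (-104/15)**2 = 10816/225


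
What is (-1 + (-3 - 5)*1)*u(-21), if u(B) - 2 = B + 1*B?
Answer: 360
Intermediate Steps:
u(B) = 2 + 2*B (u(B) = 2 + (B + 1*B) = 2 + (B + B) = 2 + 2*B)
(-1 + (-3 - 5)*1)*u(-21) = (-1 + (-3 - 5)*1)*(2 + 2*(-21)) = (-1 - 8*1)*(2 - 42) = (-1 - 8)*(-40) = -9*(-40) = 360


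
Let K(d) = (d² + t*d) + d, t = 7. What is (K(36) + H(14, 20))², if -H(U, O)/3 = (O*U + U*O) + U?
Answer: 19044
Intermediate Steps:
H(U, O) = -3*U - 6*O*U (H(U, O) = -3*((O*U + U*O) + U) = -3*((O*U + O*U) + U) = -3*(2*O*U + U) = -3*(U + 2*O*U) = -3*U - 6*O*U)
K(d) = d² + 8*d (K(d) = (d² + 7*d) + d = d² + 8*d)
(K(36) + H(14, 20))² = (36*(8 + 36) - 3*14*(1 + 2*20))² = (36*44 - 3*14*(1 + 40))² = (1584 - 3*14*41)² = (1584 - 1722)² = (-138)² = 19044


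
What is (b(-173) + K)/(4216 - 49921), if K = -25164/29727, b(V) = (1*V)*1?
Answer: 38281/10064241 ≈ 0.0038037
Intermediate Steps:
b(V) = V (b(V) = V*1 = V)
K = -932/1101 (K = -25164*1/29727 = -932/1101 ≈ -0.84650)
(b(-173) + K)/(4216 - 49921) = (-173 - 932/1101)/(4216 - 49921) = -191405/1101/(-45705) = -191405/1101*(-1/45705) = 38281/10064241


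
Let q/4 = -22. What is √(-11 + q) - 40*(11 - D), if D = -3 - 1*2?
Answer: -640 + 3*I*√11 ≈ -640.0 + 9.9499*I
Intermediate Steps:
q = -88 (q = 4*(-22) = -88)
D = -5 (D = -3 - 2 = -5)
√(-11 + q) - 40*(11 - D) = √(-11 - 88) - 40*(11 - 1*(-5)) = √(-99) - 40*(11 + 5) = 3*I*√11 - 40*16 = 3*I*√11 - 640 = -640 + 3*I*√11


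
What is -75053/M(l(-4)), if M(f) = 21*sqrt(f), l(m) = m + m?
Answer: 75053*I*sqrt(2)/84 ≈ 1263.6*I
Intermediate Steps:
l(m) = 2*m
-75053/M(l(-4)) = -75053*(-I*sqrt(2)/84) = -(-75053)*I*sqrt(2)/84 = 75053*I*sqrt(2)/84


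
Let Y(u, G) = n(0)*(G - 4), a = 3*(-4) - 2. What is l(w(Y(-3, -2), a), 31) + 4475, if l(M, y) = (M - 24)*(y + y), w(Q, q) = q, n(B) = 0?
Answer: 2119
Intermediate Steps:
a = -14 (a = -12 - 2 = -14)
Y(u, G) = 0 (Y(u, G) = 0*(G - 4) = 0*(-4 + G) = 0)
l(M, y) = 2*y*(-24 + M) (l(M, y) = (-24 + M)*(2*y) = 2*y*(-24 + M))
l(w(Y(-3, -2), a), 31) + 4475 = 2*31*(-24 - 14) + 4475 = 2*31*(-38) + 4475 = -2356 + 4475 = 2119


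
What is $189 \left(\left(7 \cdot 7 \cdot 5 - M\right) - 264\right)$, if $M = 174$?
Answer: $-36477$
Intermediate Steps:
$189 \left(\left(7 \cdot 7 \cdot 5 - M\right) - 264\right) = 189 \left(\left(7 \cdot 7 \cdot 5 - 174\right) - 264\right) = 189 \left(\left(49 \cdot 5 - 174\right) - 264\right) = 189 \left(\left(245 - 174\right) - 264\right) = 189 \left(71 - 264\right) = 189 \left(-193\right) = -36477$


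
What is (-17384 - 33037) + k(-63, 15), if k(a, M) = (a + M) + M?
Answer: -50454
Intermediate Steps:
k(a, M) = a + 2*M (k(a, M) = (M + a) + M = a + 2*M)
(-17384 - 33037) + k(-63, 15) = (-17384 - 33037) + (-63 + 2*15) = -50421 + (-63 + 30) = -50421 - 33 = -50454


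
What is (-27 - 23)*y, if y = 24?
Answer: -1200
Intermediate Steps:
(-27 - 23)*y = (-27 - 23)*24 = -50*24 = -1200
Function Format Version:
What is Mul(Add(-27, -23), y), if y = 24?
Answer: -1200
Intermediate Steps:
Mul(Add(-27, -23), y) = Mul(Add(-27, -23), 24) = Mul(-50, 24) = -1200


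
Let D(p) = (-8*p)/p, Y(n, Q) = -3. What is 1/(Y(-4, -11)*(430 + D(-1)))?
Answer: -1/1266 ≈ -0.00078989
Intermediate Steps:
D(p) = -8
1/(Y(-4, -11)*(430 + D(-1))) = 1/(-3*(430 - 8)) = 1/(-3*422) = 1/(-1266) = -1/1266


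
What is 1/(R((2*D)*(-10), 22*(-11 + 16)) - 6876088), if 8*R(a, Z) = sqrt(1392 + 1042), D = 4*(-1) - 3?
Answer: -220034816/1512978757878591 - 4*sqrt(2434)/1512978757878591 ≈ -1.4543e-7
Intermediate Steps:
D = -7 (D = -4 - 3 = -7)
R(a, Z) = sqrt(2434)/8 (R(a, Z) = sqrt(1392 + 1042)/8 = sqrt(2434)/8)
1/(R((2*D)*(-10), 22*(-11 + 16)) - 6876088) = 1/(sqrt(2434)/8 - 6876088) = 1/(-6876088 + sqrt(2434)/8)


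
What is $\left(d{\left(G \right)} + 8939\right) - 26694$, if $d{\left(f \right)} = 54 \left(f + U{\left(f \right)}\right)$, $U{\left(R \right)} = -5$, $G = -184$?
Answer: $-27961$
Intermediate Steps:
$d{\left(f \right)} = -270 + 54 f$ ($d{\left(f \right)} = 54 \left(f - 5\right) = 54 \left(-5 + f\right) = -270 + 54 f$)
$\left(d{\left(G \right)} + 8939\right) - 26694 = \left(\left(-270 + 54 \left(-184\right)\right) + 8939\right) - 26694 = \left(\left(-270 - 9936\right) + 8939\right) - 26694 = \left(-10206 + 8939\right) - 26694 = -1267 - 26694 = -27961$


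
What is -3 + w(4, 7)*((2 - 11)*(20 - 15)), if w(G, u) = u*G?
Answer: -1263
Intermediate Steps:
w(G, u) = G*u
-3 + w(4, 7)*((2 - 11)*(20 - 15)) = -3 + (4*7)*((2 - 11)*(20 - 15)) = -3 + 28*(-9*5) = -3 + 28*(-45) = -3 - 1260 = -1263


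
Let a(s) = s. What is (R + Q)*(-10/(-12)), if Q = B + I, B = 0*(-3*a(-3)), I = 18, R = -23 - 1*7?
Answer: -10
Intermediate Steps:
R = -30 (R = -23 - 7 = -30)
B = 0 (B = 0*(-3*(-3)) = 0*9 = 0)
Q = 18 (Q = 0 + 18 = 18)
(R + Q)*(-10/(-12)) = (-30 + 18)*(-10/(-12)) = -(-120)*(-1)/12 = -12*5/6 = -10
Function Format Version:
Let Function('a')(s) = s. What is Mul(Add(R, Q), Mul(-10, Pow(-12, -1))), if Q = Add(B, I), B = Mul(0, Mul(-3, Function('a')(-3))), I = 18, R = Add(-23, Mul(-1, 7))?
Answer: -10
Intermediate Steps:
R = -30 (R = Add(-23, -7) = -30)
B = 0 (B = Mul(0, Mul(-3, -3)) = Mul(0, 9) = 0)
Q = 18 (Q = Add(0, 18) = 18)
Mul(Add(R, Q), Mul(-10, Pow(-12, -1))) = Mul(Add(-30, 18), Mul(-10, Pow(-12, -1))) = Mul(-12, Mul(-10, Rational(-1, 12))) = Mul(-12, Rational(5, 6)) = -10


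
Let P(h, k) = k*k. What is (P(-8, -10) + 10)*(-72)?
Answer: -7920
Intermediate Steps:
P(h, k) = k²
(P(-8, -10) + 10)*(-72) = ((-10)² + 10)*(-72) = (100 + 10)*(-72) = 110*(-72) = -7920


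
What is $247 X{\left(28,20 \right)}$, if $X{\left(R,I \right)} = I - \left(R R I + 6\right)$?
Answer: $-3869502$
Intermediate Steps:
$X{\left(R,I \right)} = -6 + I - I R^{2}$ ($X{\left(R,I \right)} = I - \left(R^{2} I + 6\right) = I - \left(I R^{2} + 6\right) = I - \left(6 + I R^{2}\right) = -6 + I - I R^{2}$)
$247 X{\left(28,20 \right)} = 247 \left(-6 + 20 - 20 \cdot 28^{2}\right) = 247 \left(-6 + 20 - 20 \cdot 784\right) = 247 \left(-6 + 20 - 15680\right) = 247 \left(-15666\right) = -3869502$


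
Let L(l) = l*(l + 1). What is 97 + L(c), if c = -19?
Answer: 439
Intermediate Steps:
L(l) = l*(1 + l)
97 + L(c) = 97 - 19*(1 - 19) = 97 - 19*(-18) = 97 + 342 = 439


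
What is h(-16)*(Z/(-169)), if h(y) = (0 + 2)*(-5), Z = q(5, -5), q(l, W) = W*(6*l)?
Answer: -1500/169 ≈ -8.8757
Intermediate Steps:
q(l, W) = 6*W*l
Z = -150 (Z = 6*(-5)*5 = -150)
h(y) = -10 (h(y) = 2*(-5) = -10)
h(-16)*(Z/(-169)) = -(-1500)/(-169) = -(-1500)*(-1)/169 = -10*150/169 = -1500/169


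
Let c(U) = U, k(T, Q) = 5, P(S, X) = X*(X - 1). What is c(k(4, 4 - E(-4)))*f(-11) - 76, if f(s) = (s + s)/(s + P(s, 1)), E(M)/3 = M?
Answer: -66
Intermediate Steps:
P(S, X) = X*(-1 + X)
E(M) = 3*M
f(s) = 2 (f(s) = (s + s)/(s + 1*(-1 + 1)) = (2*s)/(s + 1*0) = (2*s)/(s + 0) = (2*s)/s = 2)
c(k(4, 4 - E(-4)))*f(-11) - 76 = 5*2 - 76 = 10 - 76 = -66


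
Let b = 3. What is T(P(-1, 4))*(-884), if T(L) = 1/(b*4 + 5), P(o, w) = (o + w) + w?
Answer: -52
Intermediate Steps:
P(o, w) = o + 2*w
T(L) = 1/17 (T(L) = 1/(3*4 + 5) = 1/(12 + 5) = 1/17)
T(P(-1, 4))*(-884) = (1/17)*(-884) = -52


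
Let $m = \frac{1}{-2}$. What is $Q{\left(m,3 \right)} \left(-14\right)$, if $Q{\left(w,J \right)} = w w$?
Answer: $- \frac{7}{2} \approx -3.5$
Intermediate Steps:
$m = - \frac{1}{2} \approx -0.5$
$Q{\left(w,J \right)} = w^{2}$
$Q{\left(m,3 \right)} \left(-14\right) = \left(- \frac{1}{2}\right)^{2} \left(-14\right) = \frac{1}{4} \left(-14\right) = - \frac{7}{2}$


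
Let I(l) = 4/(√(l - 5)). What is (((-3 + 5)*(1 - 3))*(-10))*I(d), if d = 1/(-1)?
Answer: -80*I*√6/3 ≈ -65.32*I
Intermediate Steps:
d = -1
I(l) = 4/√(-5 + l) (I(l) = 4/(√(-5 + l)) = 4/√(-5 + l))
(((-3 + 5)*(1 - 3))*(-10))*I(d) = (((-3 + 5)*(1 - 3))*(-10))*(4/√(-5 - 1)) = ((2*(-2))*(-10))*(4/√(-6)) = (-4*(-10))*(4*(-I*√6/6)) = 40*(-2*I*√6/3) = -80*I*√6/3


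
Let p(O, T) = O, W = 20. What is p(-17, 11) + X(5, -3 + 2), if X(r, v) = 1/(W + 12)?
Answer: -543/32 ≈ -16.969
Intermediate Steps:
X(r, v) = 1/32 (X(r, v) = 1/(20 + 12) = 1/32)
p(-17, 11) + X(5, -3 + 2) = -17 + 1/32 = -543/32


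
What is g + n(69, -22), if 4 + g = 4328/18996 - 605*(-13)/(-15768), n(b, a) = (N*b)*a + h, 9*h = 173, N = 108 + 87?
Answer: -7388256636751/24960744 ≈ -2.9600e+5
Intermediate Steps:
N = 195
h = 173/9 (h = (⅑)*173 = 173/9 ≈ 19.222)
n(b, a) = 173/9 + 195*a*b (n(b, a) = (195*b)*a + 173/9 = 195*a*b + 173/9 = 173/9 + 195*a*b)
g = -106606279/24960744 (g = -4 + (4328/18996 - 605*(-13)/(-15768)) = -4 + (4328*(1/18996) + 7865*(-1/15768)) = -4 + (1082/4749 - 7865/15768) = -4 - 6763303/24960744 = -106606279/24960744 ≈ -4.2710)
g + n(69, -22) = -106606279/24960744 + (173/9 + 195*(-22)*69) = -106606279/24960744 + (173/9 - 296010) = -106606279/24960744 - 2663917/9 = -7388256636751/24960744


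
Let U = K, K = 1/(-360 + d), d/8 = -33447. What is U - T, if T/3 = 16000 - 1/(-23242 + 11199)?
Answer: -154884156719851/3226753248 ≈ -48000.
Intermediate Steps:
d = -267576 (d = 8*(-33447) = -267576)
K = -1/267936 (K = 1/(-360 - 267576) = 1/(-267936) = -1/267936 ≈ -3.7322e-6)
U = -1/267936 ≈ -3.7322e-6
T = 578064003/12043 (T = 3*(16000 - 1/(-23242 + 11199)) = 3*(16000 - 1/(-12043)) = 3*(16000 - 1*(-1/12043)) = 3*(16000 + 1/12043) = 3*(192688001/12043) = 578064003/12043 ≈ 48000.)
U - T = -1/267936 - 1*578064003/12043 = -1/267936 - 578064003/12043 = -154884156719851/3226753248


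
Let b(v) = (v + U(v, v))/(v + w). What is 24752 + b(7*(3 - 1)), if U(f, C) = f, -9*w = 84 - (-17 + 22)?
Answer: 1163596/47 ≈ 24757.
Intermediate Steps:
w = -79/9 (w = -(84 - (-17 + 22))/9 = -(84 - 1*5)/9 = -(84 - 5)/9 = -⅑*79 = -79/9 ≈ -8.7778)
b(v) = 2*v/(-79/9 + v) (b(v) = (v + v)/(v - 79/9) = (2*v)/(-79/9 + v) = 2*v/(-79/9 + v))
24752 + b(7*(3 - 1)) = 24752 + 18*(7*(3 - 1))/(-79 + 9*(7*(3 - 1))) = 24752 + 18*(7*2)/(-79 + 9*(7*2)) = 24752 + 18*14/(-79 + 9*14) = 24752 + 18*14/(-79 + 126) = 24752 + 18*14/47 = 24752 + 18*14*(1/47) = 24752 + 252/47 = 1163596/47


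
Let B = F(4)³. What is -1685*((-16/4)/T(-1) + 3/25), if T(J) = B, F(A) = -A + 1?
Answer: -60997/135 ≈ -451.83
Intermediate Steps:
F(A) = 1 - A
B = -27 (B = (1 - 1*4)³ = (1 - 4)³ = (-3)³ = -27)
T(J) = -27
-1685*((-16/4)/T(-1) + 3/25) = -1685*(-16/4/(-27) + 3/25) = -1685*(-16*¼*(-1/27) + 3*(1/25)) = -1685*(-4*(-1/27) + 3/25) = -1685*(4/27 + 3/25) = -1685*181/675 = -60997/135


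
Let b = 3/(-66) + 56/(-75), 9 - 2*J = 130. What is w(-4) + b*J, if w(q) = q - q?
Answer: 14377/300 ≈ 47.923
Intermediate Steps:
w(q) = 0
J = -121/2 (J = 9/2 - ½*130 = 9/2 - 65 = -121/2 ≈ -60.500)
b = -1307/1650 (b = 3*(-1/66) + 56*(-1/75) = -1/22 - 56/75 = -1307/1650 ≈ -0.79212)
w(-4) + b*J = 0 - 1307/1650*(-121/2) = 0 + 14377/300 = 14377/300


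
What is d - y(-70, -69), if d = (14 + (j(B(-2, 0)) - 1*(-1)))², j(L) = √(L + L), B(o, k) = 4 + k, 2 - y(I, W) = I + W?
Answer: 92 + 60*√2 ≈ 176.85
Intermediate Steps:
y(I, W) = 2 - I - W (y(I, W) = 2 - (I + W) = 2 + (-I - W) = 2 - I - W)
j(L) = √2*√L (j(L) = √(2*L) = √2*√L)
d = (15 + 2*√2)² (d = (14 + (√2*√(4 + 0) - 1*(-1)))² = (14 + (√2*√4 + 1))² = (14 + (√2*2 + 1))² = (14 + (2*√2 + 1))² = (14 + (1 + 2*√2))² = (15 + 2*√2)² ≈ 317.85)
d - y(-70, -69) = (233 + 60*√2) - (2 - 1*(-70) - 1*(-69)) = (233 + 60*√2) - (2 + 70 + 69) = (233 + 60*√2) - 1*141 = (233 + 60*√2) - 141 = 92 + 60*√2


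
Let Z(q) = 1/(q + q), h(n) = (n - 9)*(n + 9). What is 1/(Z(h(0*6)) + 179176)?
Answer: 162/29026511 ≈ 5.5811e-6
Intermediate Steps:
h(n) = (-9 + n)*(9 + n)
Z(q) = 1/(2*q)
1/(Z(h(0*6)) + 179176) = 1/(1/(2*(-81 + (0*6)²)) + 179176) = 1/(1/(2*(-81 + 0²)) + 179176) = 1/(1/(2*(-81 + 0)) + 179176) = 1/((½)/(-81) + 179176) = 1/((½)*(-1/81) + 179176) = 1/(-1/162 + 179176) = 1/(29026511/162) = 162/29026511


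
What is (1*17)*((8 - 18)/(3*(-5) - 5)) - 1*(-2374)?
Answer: 4765/2 ≈ 2382.5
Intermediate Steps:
(1*17)*((8 - 18)/(3*(-5) - 5)) - 1*(-2374) = 17*(-10/(-15 - 5)) + 2374 = 17*(-10/(-20)) + 2374 = 17*(-10*(-1/20)) + 2374 = 17*(½) + 2374 = 17/2 + 2374 = 4765/2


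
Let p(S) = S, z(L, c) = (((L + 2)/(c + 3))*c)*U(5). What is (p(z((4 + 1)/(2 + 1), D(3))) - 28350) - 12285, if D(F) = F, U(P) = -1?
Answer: -243821/6 ≈ -40637.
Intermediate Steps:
z(L, c) = -c*(2 + L)/(3 + c) (z(L, c) = (((L + 2)/(c + 3))*c)*(-1) = (((2 + L)/(3 + c))*c)*(-1) = (c*(2 + L)/(3 + c))*(-1) = -c*(2 + L)/(3 + c))
(p(z((4 + 1)/(2 + 1), D(3))) - 28350) - 12285 = (-1*3*(2 + (4 + 1)/(2 + 1))/(3 + 3) - 28350) - 12285 = (-1*3*(2 + 5/3)/6 - 28350) - 12285 = (-1*3*1/6*(2 + 5*(1/3)) - 28350) - 12285 = (-1*3*1/6*(2 + 5/3) - 28350) - 12285 = (-1*3*1/6*11/3 - 28350) - 12285 = (-11/6 - 28350) - 12285 = -170111/6 - 12285 = -243821/6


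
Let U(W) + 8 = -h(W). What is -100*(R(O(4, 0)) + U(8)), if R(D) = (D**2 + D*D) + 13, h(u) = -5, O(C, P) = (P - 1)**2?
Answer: -1200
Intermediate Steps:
O(C, P) = (-1 + P)**2
R(D) = 13 + 2*D**2 (R(D) = (D**2 + D**2) + 13 = 2*D**2 + 13 = 13 + 2*D**2)
U(W) = -3 (U(W) = -8 - 1*(-5) = -8 + 5 = -3)
-100*(R(O(4, 0)) + U(8)) = -100*((13 + 2*((-1 + 0)**2)**2) - 3) = -100*((13 + 2*((-1)**2)**2) - 3) = -100*((13 + 2*1**2) - 3) = -100*((13 + 2*1) - 3) = -100*((13 + 2) - 3) = -100*(15 - 3) = -100*12 = -1200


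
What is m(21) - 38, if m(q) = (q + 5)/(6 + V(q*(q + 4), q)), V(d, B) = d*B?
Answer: -419152/11031 ≈ -37.998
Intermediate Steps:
V(d, B) = B*d
m(q) = (5 + q)/(6 + q**2*(4 + q)) (m(q) = (q + 5)/(6 + q*(q*(q + 4))) = (5 + q)/(6 + q*(q*(4 + q))) = (5 + q)/(6 + q**2*(4 + q)))
m(21) - 38 = (5 + 21)/(6 + 21**2*(4 + 21)) - 38 = 26/(6 + 441*25) - 38 = 26/(6 + 11025) - 38 = 26/11031 - 38 = -419152/11031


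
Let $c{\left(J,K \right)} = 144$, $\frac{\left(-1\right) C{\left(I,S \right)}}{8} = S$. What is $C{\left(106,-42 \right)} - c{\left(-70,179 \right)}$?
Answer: $192$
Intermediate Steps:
$C{\left(I,S \right)} = - 8 S$
$C{\left(106,-42 \right)} - c{\left(-70,179 \right)} = \left(-8\right) \left(-42\right) - 144 = 336 - 144 = 192$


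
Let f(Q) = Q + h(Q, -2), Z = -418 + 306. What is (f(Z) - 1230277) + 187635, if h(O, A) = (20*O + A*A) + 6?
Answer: -1044984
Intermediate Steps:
Z = -112
h(O, A) = 6 + A**2 + 20*O (h(O, A) = (20*O + A**2) + 6 = (A**2 + 20*O) + 6 = 6 + A**2 + 20*O)
f(Q) = 10 + 21*Q (f(Q) = Q + (6 + (-2)**2 + 20*Q) = Q + (6 + 4 + 20*Q) = Q + (10 + 20*Q) = 10 + 21*Q)
(f(Z) - 1230277) + 187635 = ((10 + 21*(-112)) - 1230277) + 187635 = ((10 - 2352) - 1230277) + 187635 = (-2342 - 1230277) + 187635 = -1232619 + 187635 = -1044984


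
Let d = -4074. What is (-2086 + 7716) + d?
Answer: 1556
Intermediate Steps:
(-2086 + 7716) + d = (-2086 + 7716) - 4074 = 5630 - 4074 = 1556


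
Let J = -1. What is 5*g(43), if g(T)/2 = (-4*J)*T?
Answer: 1720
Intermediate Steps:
g(T) = 8*T (g(T) = 2*((-4*(-1))*T) = 2*(4*T) = 8*T)
5*g(43) = 5*(8*43) = 5*344 = 1720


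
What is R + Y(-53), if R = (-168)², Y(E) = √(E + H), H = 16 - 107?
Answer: 28224 + 12*I ≈ 28224.0 + 12.0*I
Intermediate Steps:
H = -91
Y(E) = √(-91 + E) (Y(E) = √(E - 91) = √(-91 + E))
R = 28224
R + Y(-53) = 28224 + √(-91 - 53) = 28224 + √(-144) = 28224 + 12*I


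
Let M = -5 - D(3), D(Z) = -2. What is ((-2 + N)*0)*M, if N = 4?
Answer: 0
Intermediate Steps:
M = -3 (M = -5 - 1*(-2) = -5 + 2 = -3)
((-2 + N)*0)*M = ((-2 + 4)*0)*(-3) = (2*0)*(-3) = 0*(-3) = 0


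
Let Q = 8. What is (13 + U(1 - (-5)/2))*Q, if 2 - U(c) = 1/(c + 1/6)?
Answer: 1296/11 ≈ 117.82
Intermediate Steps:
U(c) = 2 - 1/(⅙ + c) (U(c) = 2 - 1/(c + 1/6) = 2 - 1/(c + ⅙) = 2 - 1/(⅙ + c))
(13 + U(1 - (-5)/2))*Q = (13 + 4*(-1 + 3*(1 - (-5)/2))/(1 + 6*(1 - (-5)/2)))*8 = (13 + 4*(-1 + 3*(1 - 1*(-5/2)))/(1 + 6*(1 - 1*(-5/2))))*8 = (13 + 4*(-1 + 3*(1 + 5/2))/(1 + 6*(1 + 5/2)))*8 = (13 + 4*(-1 + 3*(7/2))/(1 + 6*(7/2)))*8 = (13 + 4*(-1 + 21/2)/(1 + 21))*8 = (13 + 4*(19/2)/22)*8 = (13 + 4*(1/22)*(19/2))*8 = (13 + 19/11)*8 = (162/11)*8 = 1296/11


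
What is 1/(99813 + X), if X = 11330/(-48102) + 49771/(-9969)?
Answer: 26640491/2658928048549 ≈ 1.0019e-5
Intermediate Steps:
X = -139279634/26640491 (X = 11330*(-1/48102) + 49771*(-1/9969) = -5665/24051 - 49771/9969 = -139279634/26640491 ≈ -5.2281)
1/(99813 + X) = 1/(99813 - 139279634/26640491) = 1/(2658928048549/26640491) = 26640491/2658928048549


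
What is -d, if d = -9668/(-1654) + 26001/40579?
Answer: -217661713/33558833 ≈ -6.4860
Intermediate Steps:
d = 217661713/33558833 (d = -9668*(-1/1654) + 26001*(1/40579) = 4834/827 + 26001/40579 = 217661713/33558833 ≈ 6.4860)
-d = -1*217661713/33558833 = -217661713/33558833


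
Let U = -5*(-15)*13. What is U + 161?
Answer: 1136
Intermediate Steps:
U = 975 (U = 75*13 = 975)
U + 161 = 975 + 161 = 1136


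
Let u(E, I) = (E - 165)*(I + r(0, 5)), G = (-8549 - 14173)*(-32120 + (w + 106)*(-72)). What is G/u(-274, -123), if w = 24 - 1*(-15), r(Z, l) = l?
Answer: 483524160/25901 ≈ 18668.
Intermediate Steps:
w = 39 (w = 24 + 15 = 39)
G = 967048320 (G = (-8549 - 14173)*(-32120 + (39 + 106)*(-72)) = -22722*(-32120 + 145*(-72)) = -22722*(-32120 - 10440) = -22722*(-42560) = 967048320)
u(E, I) = (-165 + E)*(5 + I) (u(E, I) = (E - 165)*(I + 5) = (-165 + E)*(5 + I))
G/u(-274, -123) = 967048320/(-825 - 165*(-123) + 5*(-274) - 274*(-123)) = 967048320/(-825 + 20295 - 1370 + 33702) = 967048320/51802 = 967048320*(1/51802) = 483524160/25901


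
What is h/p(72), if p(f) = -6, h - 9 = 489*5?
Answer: -409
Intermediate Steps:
h = 2454 (h = 9 + 489*5 = 9 + 2445 = 2454)
h/p(72) = 2454/(-6) = 2454*(-1/6) = -409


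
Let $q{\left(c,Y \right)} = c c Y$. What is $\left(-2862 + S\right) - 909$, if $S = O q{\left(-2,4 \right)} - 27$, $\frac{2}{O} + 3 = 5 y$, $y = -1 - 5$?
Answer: $- \frac{125366}{33} \approx -3799.0$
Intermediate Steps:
$y = -6$
$O = - \frac{2}{33}$ ($O = \frac{2}{-3 + 5 \left(-6\right)} = \frac{2}{-3 - 30} = \frac{2}{-33} = 2 \left(- \frac{1}{33}\right) = - \frac{2}{33} \approx -0.060606$)
$q{\left(c,Y \right)} = Y c^{2}$ ($q{\left(c,Y \right)} = c^{2} Y = Y c^{2}$)
$S = - \frac{923}{33}$ ($S = - \frac{2 \cdot 4 \left(-2\right)^{2}}{33} - 27 = - \frac{2 \cdot 4 \cdot 4}{33} - 27 = \left(- \frac{2}{33}\right) 16 - 27 = - \frac{32}{33} - 27 = - \frac{923}{33} \approx -27.97$)
$\left(-2862 + S\right) - 909 = \left(-2862 - \frac{923}{33}\right) - 909 = - \frac{95369}{33} - 909 = - \frac{125366}{33}$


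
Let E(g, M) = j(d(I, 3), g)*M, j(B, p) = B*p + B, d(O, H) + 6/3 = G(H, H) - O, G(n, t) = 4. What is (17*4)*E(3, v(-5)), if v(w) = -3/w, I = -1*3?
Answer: 816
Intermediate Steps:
I = -3
d(O, H) = 2 - O (d(O, H) = -2 + (4 - O) = 2 - O)
j(B, p) = B + B*p
E(g, M) = M*(5 + 5*g) (E(g, M) = ((2 - 1*(-3))*(1 + g))*M = ((2 + 3)*(1 + g))*M = (5*(1 + g))*M = (5 + 5*g)*M = M*(5 + 5*g))
(17*4)*E(3, v(-5)) = (17*4)*(5*(-3/(-5))*(1 + 3)) = 68*(5*(-3*(-⅕))*4) = 68*(5*(⅗)*4) = 68*12 = 816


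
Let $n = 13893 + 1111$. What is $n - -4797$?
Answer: $19801$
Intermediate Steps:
$n = 15004$
$n - -4797 = 15004 - -4797 = 15004 + 4797 = 19801$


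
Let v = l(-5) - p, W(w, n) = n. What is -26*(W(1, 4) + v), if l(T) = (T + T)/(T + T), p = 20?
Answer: 390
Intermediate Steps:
l(T) = 1 (l(T) = (2*T)/((2*T)) = (2*T)*(1/(2*T)) = 1)
v = -19 (v = 1 - 1*20 = 1 - 20 = -19)
-26*(W(1, 4) + v) = -26*(4 - 19) = -26*(-15) = 390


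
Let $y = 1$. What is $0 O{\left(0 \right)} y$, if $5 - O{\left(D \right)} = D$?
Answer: $0$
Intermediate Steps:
$O{\left(D \right)} = 5 - D$
$0 O{\left(0 \right)} y = 0 \left(5 - 0\right) 1 = 0 \left(5 + 0\right) 1 = 0 \cdot 5 \cdot 1 = 0 \cdot 1 = 0$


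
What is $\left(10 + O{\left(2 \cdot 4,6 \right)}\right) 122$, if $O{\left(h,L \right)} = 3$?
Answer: $1586$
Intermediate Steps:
$\left(10 + O{\left(2 \cdot 4,6 \right)}\right) 122 = \left(10 + 3\right) 122 = 13 \cdot 122 = 1586$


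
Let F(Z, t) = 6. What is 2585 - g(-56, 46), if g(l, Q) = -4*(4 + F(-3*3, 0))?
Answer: 2625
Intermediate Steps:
g(l, Q) = -40 (g(l, Q) = -4*(4 + 6) = -4*10 = -40)
2585 - g(-56, 46) = 2585 - 1*(-40) = 2585 + 40 = 2625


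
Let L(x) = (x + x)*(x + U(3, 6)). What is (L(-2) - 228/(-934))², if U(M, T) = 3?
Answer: 3076516/218089 ≈ 14.107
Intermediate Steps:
L(x) = 2*x*(3 + x) (L(x) = (x + x)*(x + 3) = (2*x)*(3 + x) = 2*x*(3 + x))
(L(-2) - 228/(-934))² = (2*(-2)*(3 - 2) - 228/(-934))² = (2*(-2)*1 - 228*(-1/934))² = (-4 + 114/467)² = (-1754/467)² = 3076516/218089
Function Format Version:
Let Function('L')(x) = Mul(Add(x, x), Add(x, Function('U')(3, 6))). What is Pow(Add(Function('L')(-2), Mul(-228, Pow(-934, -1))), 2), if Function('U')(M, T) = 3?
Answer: Rational(3076516, 218089) ≈ 14.107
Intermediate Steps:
Function('L')(x) = Mul(2, x, Add(3, x)) (Function('L')(x) = Mul(Add(x, x), Add(x, 3)) = Mul(Mul(2, x), Add(3, x)) = Mul(2, x, Add(3, x)))
Pow(Add(Function('L')(-2), Mul(-228, Pow(-934, -1))), 2) = Pow(Add(Mul(2, -2, Add(3, -2)), Mul(-228, Pow(-934, -1))), 2) = Pow(Add(Mul(2, -2, 1), Mul(-228, Rational(-1, 934))), 2) = Pow(Add(-4, Rational(114, 467)), 2) = Pow(Rational(-1754, 467), 2) = Rational(3076516, 218089)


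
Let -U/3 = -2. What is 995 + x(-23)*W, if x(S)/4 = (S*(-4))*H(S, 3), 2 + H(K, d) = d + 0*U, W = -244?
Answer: -88797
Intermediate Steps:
U = 6 (U = -3*(-2) = 6)
H(K, d) = -2 + d (H(K, d) = -2 + (d + 0*6) = -2 + (d + 0) = -2 + d)
x(S) = -16*S (x(S) = 4*((S*(-4))*(-2 + 3)) = 4*(-4*S*1) = 4*(-4*S) = -16*S)
995 + x(-23)*W = 995 - 16*(-23)*(-244) = 995 + 368*(-244) = 995 - 89792 = -88797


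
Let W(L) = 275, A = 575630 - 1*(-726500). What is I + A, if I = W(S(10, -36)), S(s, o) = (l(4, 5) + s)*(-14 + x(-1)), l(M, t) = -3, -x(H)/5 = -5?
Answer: 1302405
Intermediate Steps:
x(H) = 25 (x(H) = -5*(-5) = 25)
S(s, o) = -33 + 11*s (S(s, o) = (-3 + s)*(-14 + 25) = (-3 + s)*11 = -33 + 11*s)
A = 1302130 (A = 575630 + 726500 = 1302130)
I = 275
I + A = 275 + 1302130 = 1302405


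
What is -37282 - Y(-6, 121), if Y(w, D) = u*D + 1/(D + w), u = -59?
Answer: -3466446/115 ≈ -30143.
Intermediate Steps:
Y(w, D) = 1/(D + w) - 59*D (Y(w, D) = -59*D + 1/(D + w) = 1/(D + w) - 59*D)
-37282 - Y(-6, 121) = -37282 - (1 - 59*121**2 - 59*121*(-6))/(121 - 6) = -37282 - (1 - 59*14641 + 42834)/115 = -37282 - (1 - 863819 + 42834)/115 = -37282 - (-820984)/115 = -37282 - 1*(-820984/115) = -37282 + 820984/115 = -3466446/115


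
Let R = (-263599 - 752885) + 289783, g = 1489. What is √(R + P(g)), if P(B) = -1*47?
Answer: 2*I*√181687 ≈ 852.5*I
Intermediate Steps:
P(B) = -47
R = -726701 (R = -1016484 + 289783 = -726701)
√(R + P(g)) = √(-726701 - 47) = √(-726748) = 2*I*√181687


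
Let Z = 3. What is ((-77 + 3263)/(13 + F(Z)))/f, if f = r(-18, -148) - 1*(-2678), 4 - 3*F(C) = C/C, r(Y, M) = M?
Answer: 1593/17710 ≈ 0.089949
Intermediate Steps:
F(C) = 1 (F(C) = 4/3 - C/(3*C) = 4/3 - ⅓*1 = 4/3 - ⅓ = 1)
f = 2530 (f = -148 - 1*(-2678) = -148 + 2678 = 2530)
((-77 + 3263)/(13 + F(Z)))/f = ((-77 + 3263)/(13 + 1))/2530 = (3186/14)*(1/2530) = ((1/14)*3186)*(1/2530) = (1593/7)*(1/2530) = 1593/17710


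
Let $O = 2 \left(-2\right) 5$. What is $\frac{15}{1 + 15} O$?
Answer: $- \frac{75}{4} \approx -18.75$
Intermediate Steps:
$O = -20$ ($O = \left(-4\right) 5 = -20$)
$\frac{15}{1 + 15} O = \frac{15}{1 + 15} \left(-20\right) = \frac{15}{16} \left(-20\right) = - \frac{75}{4}$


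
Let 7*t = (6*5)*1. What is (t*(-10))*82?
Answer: -24600/7 ≈ -3514.3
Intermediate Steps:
t = 30/7 (t = ((6*5)*1)/7 = (30*1)/7 = (⅐)*30 = 30/7 ≈ 4.2857)
(t*(-10))*82 = ((30/7)*(-10))*82 = -300/7*82 = -24600/7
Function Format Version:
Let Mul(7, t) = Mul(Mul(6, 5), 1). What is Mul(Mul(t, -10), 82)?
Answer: Rational(-24600, 7) ≈ -3514.3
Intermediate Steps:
t = Rational(30, 7) (t = Mul(Rational(1, 7), Mul(Mul(6, 5), 1)) = Mul(Rational(1, 7), Mul(30, 1)) = Mul(Rational(1, 7), 30) = Rational(30, 7) ≈ 4.2857)
Mul(Mul(t, -10), 82) = Mul(Mul(Rational(30, 7), -10), 82) = Mul(Rational(-300, 7), 82) = Rational(-24600, 7)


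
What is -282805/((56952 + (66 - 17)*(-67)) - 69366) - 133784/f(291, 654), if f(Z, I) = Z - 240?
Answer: -2085584393/800547 ≈ -2605.2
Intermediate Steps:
f(Z, I) = -240 + Z
-282805/((56952 + (66 - 17)*(-67)) - 69366) - 133784/f(291, 654) = -282805/((56952 + (66 - 17)*(-67)) - 69366) - 133784/(-240 + 291) = -282805/((56952 + 49*(-67)) - 69366) - 133784/51 = -282805/((56952 - 3283) - 69366) - 133784*1/51 = -282805/(53669 - 69366) - 133784/51 = -282805/(-15697) - 133784/51 = -282805*(-1/15697) - 133784/51 = 282805/15697 - 133784/51 = -2085584393/800547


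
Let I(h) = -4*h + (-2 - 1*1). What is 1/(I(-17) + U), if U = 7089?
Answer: 1/7154 ≈ 0.00013978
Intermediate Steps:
I(h) = -3 - 4*h (I(h) = -4*h + (-2 - 1) = -4*h - 3 = -3 - 4*h)
1/(I(-17) + U) = 1/((-3 - 4*(-17)) + 7089) = 1/((-3 + 68) + 7089) = 1/(65 + 7089) = 1/7154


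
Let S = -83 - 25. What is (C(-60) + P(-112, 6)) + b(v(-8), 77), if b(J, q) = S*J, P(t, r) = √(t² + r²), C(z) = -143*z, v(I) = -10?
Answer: 9660 + 2*√3145 ≈ 9772.2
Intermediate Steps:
S = -108
P(t, r) = √(r² + t²)
b(J, q) = -108*J
(C(-60) + P(-112, 6)) + b(v(-8), 77) = (-143*(-60) + √(6² + (-112)²)) - 108*(-10) = (8580 + √(36 + 12544)) + 1080 = (8580 + √12580) + 1080 = (8580 + 2*√3145) + 1080 = 9660 + 2*√3145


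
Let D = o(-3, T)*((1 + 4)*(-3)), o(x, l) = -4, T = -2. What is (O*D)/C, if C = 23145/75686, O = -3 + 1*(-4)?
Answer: -2119208/1543 ≈ -1373.4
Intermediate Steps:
D = 60 (D = -4*(1 + 4)*(-3) = -20*(-3) = -4*(-15) = 60)
O = -7 (O = -3 - 4 = -7)
C = 23145/75686 (C = 23145*(1/75686) = 23145/75686 ≈ 0.30580)
(O*D)/C = (-7*60)/(23145/75686) = -420*75686/23145 = -2119208/1543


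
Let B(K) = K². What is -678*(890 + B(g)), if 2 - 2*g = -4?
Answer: -609522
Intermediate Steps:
g = 3 (g = 1 - ½*(-4) = 1 + 2 = 3)
-678*(890 + B(g)) = -678*(890 + 3²) = -678*(890 + 9) = -678*899 = -609522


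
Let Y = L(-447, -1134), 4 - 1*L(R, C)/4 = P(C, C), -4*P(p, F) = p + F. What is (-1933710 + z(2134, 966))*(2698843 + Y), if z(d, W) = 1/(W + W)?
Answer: -10074269063705929/1932 ≈ -5.2144e+12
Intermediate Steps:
P(p, F) = -F/4 - p/4 (P(p, F) = -(p + F)/4 = -(F + p)/4 = -F/4 - p/4)
L(R, C) = 16 + 2*C (L(R, C) = 16 - 4*(-C/4 - C/4) = 16 - (-2)*C = 16 + 2*C)
Y = -2252 (Y = 16 + 2*(-1134) = 16 - 2268 = -2252)
z(d, W) = 1/(2*W)
(-1933710 + z(2134, 966))*(2698843 + Y) = (-1933710 + (½)/966)*(2698843 - 2252) = (-1933710 + (½)*(1/966))*2696591 = (-1933710 + 1/1932)*2696591 = -3735927719/1932*2696591 = -10074269063705929/1932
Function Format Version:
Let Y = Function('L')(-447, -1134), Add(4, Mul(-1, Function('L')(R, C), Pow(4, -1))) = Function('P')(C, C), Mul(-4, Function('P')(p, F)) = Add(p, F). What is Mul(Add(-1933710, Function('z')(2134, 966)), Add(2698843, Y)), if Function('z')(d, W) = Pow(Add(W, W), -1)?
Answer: Rational(-10074269063705929, 1932) ≈ -5.2144e+12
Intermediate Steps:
Function('P')(p, F) = Add(Mul(Rational(-1, 4), F), Mul(Rational(-1, 4), p)) (Function('P')(p, F) = Mul(Rational(-1, 4), Add(p, F)) = Mul(Rational(-1, 4), Add(F, p)) = Add(Mul(Rational(-1, 4), F), Mul(Rational(-1, 4), p)))
Function('L')(R, C) = Add(16, Mul(2, C)) (Function('L')(R, C) = Add(16, Mul(-4, Add(Mul(Rational(-1, 4), C), Mul(Rational(-1, 4), C)))) = Add(16, Mul(-4, Mul(Rational(-1, 2), C))) = Add(16, Mul(2, C)))
Y = -2252 (Y = Add(16, Mul(2, -1134)) = Add(16, -2268) = -2252)
Function('z')(d, W) = Mul(Rational(1, 2), Pow(W, -1)) (Function('z')(d, W) = Pow(Mul(2, W), -1) = Mul(Rational(1, 2), Pow(W, -1)))
Mul(Add(-1933710, Function('z')(2134, 966)), Add(2698843, Y)) = Mul(Add(-1933710, Mul(Rational(1, 2), Pow(966, -1))), Add(2698843, -2252)) = Mul(Add(-1933710, Mul(Rational(1, 2), Rational(1, 966))), 2696591) = Mul(Add(-1933710, Rational(1, 1932)), 2696591) = Mul(Rational(-3735927719, 1932), 2696591) = Rational(-10074269063705929, 1932)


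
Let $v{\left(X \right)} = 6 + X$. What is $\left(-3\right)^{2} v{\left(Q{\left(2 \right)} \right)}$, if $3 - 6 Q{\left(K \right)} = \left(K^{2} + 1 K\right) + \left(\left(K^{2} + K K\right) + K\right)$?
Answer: $\frac{69}{2} \approx 34.5$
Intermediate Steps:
$Q{\left(K \right)} = \frac{1}{2} - \frac{K^{2}}{2} - \frac{K}{3}$ ($Q{\left(K \right)} = \frac{1}{2} - \frac{\left(K^{2} + 1 K\right) + \left(\left(K^{2} + K K\right) + K\right)}{6} = \frac{1}{2} - \frac{\left(K^{2} + K\right) + \left(\left(K^{2} + K^{2}\right) + K\right)}{6} = \frac{1}{2} - \frac{\left(K + K^{2}\right) + \left(2 K^{2} + K\right)}{6} = \frac{1}{2} - \frac{\left(K + K^{2}\right) + \left(K + 2 K^{2}\right)}{6} = \frac{1}{2} - \frac{2 K + 3 K^{2}}{6} = \frac{1}{2} - \left(\frac{K^{2}}{2} + \frac{K}{3}\right) = \frac{1}{2} - \frac{K^{2}}{2} - \frac{K}{3}$)
$\left(-3\right)^{2} v{\left(Q{\left(2 \right)} \right)} = \left(-3\right)^{2} \left(6 - \left(\frac{1}{6} + 2\right)\right) = 9 \left(6 - \frac{13}{6}\right) = 9 \cdot \frac{23}{6} = \frac{69}{2}$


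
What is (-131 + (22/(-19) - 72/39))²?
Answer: 1095543801/61009 ≈ 17957.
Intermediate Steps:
(-131 + (22/(-19) - 72/39))² = (-131 + (22*(-1/19) - 72*1/39))² = (-131 + (-22/19 - 24/13))² = (-131 - 742/247)² = (-33099/247)² = 1095543801/61009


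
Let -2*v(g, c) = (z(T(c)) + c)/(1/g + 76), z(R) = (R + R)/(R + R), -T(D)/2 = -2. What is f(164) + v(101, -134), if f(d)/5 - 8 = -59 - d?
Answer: -16492117/15354 ≈ -1074.1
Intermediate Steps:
f(d) = -255 - 5*d (f(d) = 40 + 5*(-59 - d) = 40 + (-295 - 5*d) = -255 - 5*d)
T(D) = 4 (T(D) = -2*(-2) = 4)
z(R) = 1 (z(R) = (2*R)/((2*R)) = (2*R)*(1/(2*R)) = 1)
v(g, c) = -(1 + c)/(2*(76 + 1/g)) (v(g, c) = -(1 + c)/(2*(1/g + 76)) = -(1 + c)/(2*(76 + 1/g)))
f(164) + v(101, -134) = (-255 - 5*164) - 1*101*(1 - 134)/(2 + 152*101) = (-255 - 820) - 1*101*(-133)/(2 + 15352) = -1075 - 1*101*(-133)/15354 = -1075 - 1*101*1/15354*(-133) = -1075 + 13433/15354 = -16492117/15354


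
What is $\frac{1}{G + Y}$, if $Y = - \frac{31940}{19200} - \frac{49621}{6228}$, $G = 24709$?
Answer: $\frac{498240}{12306213637} \approx 4.0487 \cdot 10^{-5}$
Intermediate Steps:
$Y = - \frac{4798523}{498240}$ ($Y = \left(-31940\right) \frac{1}{19200} - \frac{49621}{6228} = - \frac{1597}{960} - \frac{49621}{6228} = - \frac{4798523}{498240} \approx -9.631$)
$\frac{1}{G + Y} = \frac{1}{24709 - \frac{4798523}{498240}} = \frac{1}{\frac{12306213637}{498240}} = \frac{498240}{12306213637}$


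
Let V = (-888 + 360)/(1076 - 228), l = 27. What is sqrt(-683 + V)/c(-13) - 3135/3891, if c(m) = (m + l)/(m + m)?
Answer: -1045/1297 - 26*I*sqrt(480074)/371 ≈ -0.80571 - 48.557*I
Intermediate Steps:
c(m) = (27 + m)/(2*m) (c(m) = (m + 27)/(m + m) = (27 + m)/((2*m)) = (27 + m)*(1/(2*m)) = (27 + m)/(2*m))
V = -33/53 (V = -528/848 = -528*1/848 = -33/53 ≈ -0.62264)
sqrt(-683 + V)/c(-13) - 3135/3891 = sqrt(-683 - 33/53)/(((1/2)*(27 - 13)/(-13))) - 3135/3891 = sqrt(-36232/53)/(((1/2)*(-1/13)*14)) - 3135*1/3891 = (2*I*sqrt(480074)/53)/(-7/13) - 1045/1297 = (2*I*sqrt(480074)/53)*(-13/7) - 1045/1297 = -26*I*sqrt(480074)/371 - 1045/1297 = -1045/1297 - 26*I*sqrt(480074)/371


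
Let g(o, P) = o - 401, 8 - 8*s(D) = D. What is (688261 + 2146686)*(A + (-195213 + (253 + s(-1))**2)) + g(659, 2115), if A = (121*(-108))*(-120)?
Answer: 260819934921571/64 ≈ 4.0753e+12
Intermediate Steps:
s(D) = 1 - D/8
g(o, P) = -401 + o
A = 1568160 (A = -13068*(-120) = 1568160)
(688261 + 2146686)*(A + (-195213 + (253 + s(-1))**2)) + g(659, 2115) = (688261 + 2146686)*(1568160 + (-195213 + (253 + (1 - 1/8*(-1)))**2)) + (-401 + 659) = 2834947*(1568160 + (-195213 + (253 + (1 + 1/8))**2)) + 258 = 2834947*(1568160 + (-195213 + (253 + 9/8)**2)) + 258 = 2834947*(1568160 + (-195213 + (2033/8)**2)) + 258 = 2834947*(1568160 + (-195213 + 4133089/64)) + 258 = 2834947*(1568160 - 8360543/64) + 258 = 2834947*(92001697/64) + 258 = 260819934905059/64 + 258 = 260819934921571/64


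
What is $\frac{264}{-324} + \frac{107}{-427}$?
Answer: $- \frac{12283}{11529} \approx -1.0654$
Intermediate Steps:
$\frac{264}{-324} + \frac{107}{-427} = 264 \left(- \frac{1}{324}\right) + 107 \left(- \frac{1}{427}\right) = - \frac{22}{27} - \frac{107}{427} = - \frac{12283}{11529}$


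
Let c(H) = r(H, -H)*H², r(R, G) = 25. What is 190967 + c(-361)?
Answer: 3448992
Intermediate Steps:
c(H) = 25*H²
190967 + c(-361) = 190967 + 25*(-361)² = 190967 + 25*130321 = 190967 + 3258025 = 3448992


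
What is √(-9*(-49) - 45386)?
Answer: I*√44945 ≈ 212.0*I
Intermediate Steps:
√(-9*(-49) - 45386) = √(441 - 45386) = √(-44945) = I*√44945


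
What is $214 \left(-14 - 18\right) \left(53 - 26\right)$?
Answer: $-184896$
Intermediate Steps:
$214 \left(-14 - 18\right) \left(53 - 26\right) = 214 \left(\left(-32\right) 27\right) = 214 \left(-864\right) = -184896$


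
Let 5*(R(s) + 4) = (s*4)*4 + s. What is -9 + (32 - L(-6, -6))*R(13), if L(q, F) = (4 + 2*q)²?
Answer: -6477/5 ≈ -1295.4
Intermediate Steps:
R(s) = -4 + 17*s/5 (R(s) = -4 + ((s*4)*4 + s)/5 = -4 + ((4*s)*4 + s)/5 = -4 + (16*s + s)/5 = -4 + (17*s)/5 = -4 + 17*s/5)
-9 + (32 - L(-6, -6))*R(13) = -9 + (32 - 4*(2 - 6)²)*(-4 + (17/5)*13) = -9 + (32 - 4*(-4)²)*(-4 + 221/5) = -9 + (32 - 4*16)*(201/5) = -9 + (32 - 1*64)*(201/5) = -9 + (32 - 64)*(201/5) = -9 - 32*201/5 = -9 - 6432/5 = -6477/5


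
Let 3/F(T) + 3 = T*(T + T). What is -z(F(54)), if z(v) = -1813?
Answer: 1813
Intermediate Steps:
F(T) = 3/(-3 + 2*T**2) (F(T) = 3/(-3 + T*(T + T)) = 3/(-3 + T*(2*T)) = 3/(-3 + 2*T**2))
-z(F(54)) = -1*(-1813) = 1813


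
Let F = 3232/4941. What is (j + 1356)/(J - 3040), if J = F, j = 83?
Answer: -7110099/15017408 ≈ -0.47346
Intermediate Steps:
F = 3232/4941 (F = 3232*(1/4941) = 3232/4941 ≈ 0.65412)
J = 3232/4941 ≈ 0.65412
(j + 1356)/(J - 3040) = (83 + 1356)/(3232/4941 - 3040) = 1439/(-15017408/4941) = 1439*(-4941/15017408) = -7110099/15017408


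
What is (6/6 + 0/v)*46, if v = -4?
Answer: 46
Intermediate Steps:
(6/6 + 0/v)*46 = (6/6 + 0/(-4))*46 = (6*(⅙) + 0*(-¼))*46 = (1 + 0)*46 = 1*46 = 46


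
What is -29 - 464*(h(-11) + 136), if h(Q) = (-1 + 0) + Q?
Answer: -57565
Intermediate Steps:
h(Q) = -1 + Q
-29 - 464*(h(-11) + 136) = -29 - 464*((-1 - 11) + 136) = -29 - 464*(-12 + 136) = -29 - 464*124 = -29 - 57536 = -57565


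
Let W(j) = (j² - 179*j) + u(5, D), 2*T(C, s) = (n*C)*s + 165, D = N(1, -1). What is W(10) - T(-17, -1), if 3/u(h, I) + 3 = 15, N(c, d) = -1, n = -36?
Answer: -5865/4 ≈ -1466.3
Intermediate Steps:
D = -1
u(h, I) = ¼ (u(h, I) = 3/(-3 + 15) = 3/12 = 3*(1/12) = ¼)
T(C, s) = 165/2 - 18*C*s (T(C, s) = ((-36*C)*s + 165)/2 = (-36*C*s + 165)/2 = (165 - 36*C*s)/2 = 165/2 - 18*C*s)
W(j) = ¼ + j² - 179*j (W(j) = (j² - 179*j) + ¼ = ¼ + j² - 179*j)
W(10) - T(-17, -1) = (¼ + 10² - 179*10) - (165/2 - 18*(-17)*(-1)) = (¼ + 100 - 1790) - (165/2 - 306) = -6759/4 - 1*(-447/2) = -6759/4 + 447/2 = -5865/4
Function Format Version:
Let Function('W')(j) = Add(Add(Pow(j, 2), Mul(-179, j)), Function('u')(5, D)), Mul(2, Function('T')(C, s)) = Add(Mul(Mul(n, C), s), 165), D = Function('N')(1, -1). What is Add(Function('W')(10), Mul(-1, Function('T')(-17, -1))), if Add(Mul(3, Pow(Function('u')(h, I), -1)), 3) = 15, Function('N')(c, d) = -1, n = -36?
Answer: Rational(-5865, 4) ≈ -1466.3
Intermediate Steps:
D = -1
Function('u')(h, I) = Rational(1, 4) (Function('u')(h, I) = Mul(3, Pow(Add(-3, 15), -1)) = Mul(3, Pow(12, -1)) = Mul(3, Rational(1, 12)) = Rational(1, 4))
Function('T')(C, s) = Add(Rational(165, 2), Mul(-18, C, s)) (Function('T')(C, s) = Mul(Rational(1, 2), Add(Mul(Mul(-36, C), s), 165)) = Mul(Rational(1, 2), Add(Mul(-36, C, s), 165)) = Mul(Rational(1, 2), Add(165, Mul(-36, C, s))) = Add(Rational(165, 2), Mul(-18, C, s)))
Function('W')(j) = Add(Rational(1, 4), Pow(j, 2), Mul(-179, j)) (Function('W')(j) = Add(Add(Pow(j, 2), Mul(-179, j)), Rational(1, 4)) = Add(Rational(1, 4), Pow(j, 2), Mul(-179, j)))
Add(Function('W')(10), Mul(-1, Function('T')(-17, -1))) = Add(Add(Rational(1, 4), Pow(10, 2), Mul(-179, 10)), Mul(-1, Add(Rational(165, 2), Mul(-18, -17, -1)))) = Add(Add(Rational(1, 4), 100, -1790), Mul(-1, Add(Rational(165, 2), -306))) = Add(Rational(-6759, 4), Mul(-1, Rational(-447, 2))) = Add(Rational(-6759, 4), Rational(447, 2)) = Rational(-5865, 4)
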